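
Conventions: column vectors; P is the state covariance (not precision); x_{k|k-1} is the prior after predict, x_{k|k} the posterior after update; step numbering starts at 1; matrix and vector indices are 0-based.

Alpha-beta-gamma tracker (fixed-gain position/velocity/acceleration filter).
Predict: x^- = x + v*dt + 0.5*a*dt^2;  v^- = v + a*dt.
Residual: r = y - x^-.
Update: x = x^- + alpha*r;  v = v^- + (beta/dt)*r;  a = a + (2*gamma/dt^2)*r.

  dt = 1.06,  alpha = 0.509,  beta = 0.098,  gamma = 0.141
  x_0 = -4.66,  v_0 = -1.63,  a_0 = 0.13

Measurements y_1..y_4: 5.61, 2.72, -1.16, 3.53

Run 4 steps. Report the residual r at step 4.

step 1: x_pred=-6.3148  r=11.9248  x^+=-0.2451  v^+=-0.3897  a^+=3.1229
step 2: x_pred=1.0963  r=1.6237  x^+=1.9227  v^+=3.0706  a^+=3.5304
step 3: x_pred=7.1610  r=-8.3210  x^+=2.9256  v^+=6.0435  a^+=1.4420
step 4: x_pred=10.1419  r=-6.6119  x^+=6.7764  v^+=6.9608  a^+=-0.2174

resid = -6.6119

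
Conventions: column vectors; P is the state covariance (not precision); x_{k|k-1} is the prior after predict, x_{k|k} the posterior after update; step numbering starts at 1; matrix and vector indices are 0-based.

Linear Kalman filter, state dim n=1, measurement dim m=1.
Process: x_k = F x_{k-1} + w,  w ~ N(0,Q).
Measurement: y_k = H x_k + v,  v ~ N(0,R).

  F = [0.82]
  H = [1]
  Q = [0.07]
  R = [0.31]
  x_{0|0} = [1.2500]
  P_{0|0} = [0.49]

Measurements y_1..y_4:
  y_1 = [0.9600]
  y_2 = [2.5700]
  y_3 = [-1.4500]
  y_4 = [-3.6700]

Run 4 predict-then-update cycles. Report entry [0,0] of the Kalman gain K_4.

K[0,0] = 0.3073

step 1: x^-=[1.0250]  P^-=[0.3995]  S=[0.7095]  K=[0.5631]  nu=[-0.0650]  x^+=[0.9884]  P^+=[0.1745]
step 2: x^-=[0.8105]  P^-=[0.1874]  S=[0.4974]  K=[0.3767]  nu=[1.7595]  x^+=[1.4733]  P^+=[0.1168]
step 3: x^-=[1.2081]  P^-=[0.1485]  S=[0.4585]  K=[0.3239]  nu=[-2.6581]  x^+=[0.3471]  P^+=[0.1004]
step 4: x^-=[0.2846]  P^-=[0.1375]  S=[0.4475]  K=[0.3073]  nu=[-3.9546]  x^+=[-0.9306]  P^+=[0.0953]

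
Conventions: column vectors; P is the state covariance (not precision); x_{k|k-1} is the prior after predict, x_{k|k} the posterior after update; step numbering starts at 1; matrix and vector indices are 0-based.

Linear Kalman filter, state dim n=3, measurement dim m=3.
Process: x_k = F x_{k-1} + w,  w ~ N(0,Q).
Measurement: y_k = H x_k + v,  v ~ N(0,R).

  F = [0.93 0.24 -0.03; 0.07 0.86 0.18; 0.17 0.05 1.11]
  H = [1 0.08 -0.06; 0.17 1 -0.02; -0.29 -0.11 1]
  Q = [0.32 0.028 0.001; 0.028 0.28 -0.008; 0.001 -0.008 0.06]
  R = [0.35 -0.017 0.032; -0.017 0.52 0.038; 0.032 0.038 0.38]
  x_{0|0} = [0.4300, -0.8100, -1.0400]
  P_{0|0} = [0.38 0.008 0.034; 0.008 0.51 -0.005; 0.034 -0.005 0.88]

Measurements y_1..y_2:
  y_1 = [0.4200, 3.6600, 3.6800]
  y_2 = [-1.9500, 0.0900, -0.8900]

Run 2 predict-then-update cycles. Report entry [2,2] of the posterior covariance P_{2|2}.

P_post[2,2] = 0.2341

step 1: x^-=[0.2367, -0.8537, -1.1218]  P^-=[0.6806 0.1653 0.0722; 0.1653 0.6878 0.1943; 0.0722 0.1943 1.1689]  S=[1.0551 0.3085 -0.1733; 0.3085 1.2759 0.0618; -0.1733 0.0618 1.5404]  K=[0.6294 0.0681 -0.0250; 0.0427 0.5463 0.0288; 0.1151 0.0799 0.7411]  nu=[0.1843, 4.4510, 4.7765]  x^+=[0.5365, 1.7235, 2.7949]  P^+=[0.2240 -0.0128 0.0768; -0.0128 0.2879 0.0610; 0.0768 0.0610 0.3173]
step 2: x^-=[0.8288, 2.0229, 3.2797]  P^-=[0.5197 0.1036 0.1232; 0.1036 0.5236 0.1357; 0.1232 0.1357 0.4937]  S=[0.8753 0.2068 -0.0296; 0.2068 1.0877 0.0705; -0.0296 0.0705 0.8290]  K=[0.5780 0.0664 -0.0319; 0.0428 0.4857 0.0181; 0.1190 0.0778 0.5320]  nu=[-2.7438, -2.0081, -3.7068]  x^+=[-0.7722, 0.8629, 0.8249]  P^+=[0.2050 -0.0100 0.0672; -0.0100 0.2553 0.0519; 0.0672 0.0519 0.2341]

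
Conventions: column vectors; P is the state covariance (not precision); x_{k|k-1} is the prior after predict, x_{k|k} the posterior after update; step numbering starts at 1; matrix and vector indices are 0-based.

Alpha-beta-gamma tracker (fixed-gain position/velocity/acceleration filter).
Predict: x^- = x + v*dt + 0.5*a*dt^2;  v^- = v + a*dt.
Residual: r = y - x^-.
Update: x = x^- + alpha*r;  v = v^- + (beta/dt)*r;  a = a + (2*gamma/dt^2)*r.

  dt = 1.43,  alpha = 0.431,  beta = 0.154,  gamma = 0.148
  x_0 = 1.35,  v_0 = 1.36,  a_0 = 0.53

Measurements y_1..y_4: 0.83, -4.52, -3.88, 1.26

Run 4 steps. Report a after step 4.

a_post = -1.0511

step 1: x_pred=3.8367  r=-3.0067  x^+=2.5408  v^+=1.7941  a^+=0.0948
step 2: x_pred=5.2033  r=-9.7233  x^+=1.0125  v^+=0.8825  a^+=-1.3127
step 3: x_pred=0.9324  r=-4.8124  x^+=-1.1417  v^+=-1.5129  a^+=-2.0093
step 4: x_pred=-5.3595  r=6.6195  x^+=-2.5065  v^+=-3.6732  a^+=-1.0511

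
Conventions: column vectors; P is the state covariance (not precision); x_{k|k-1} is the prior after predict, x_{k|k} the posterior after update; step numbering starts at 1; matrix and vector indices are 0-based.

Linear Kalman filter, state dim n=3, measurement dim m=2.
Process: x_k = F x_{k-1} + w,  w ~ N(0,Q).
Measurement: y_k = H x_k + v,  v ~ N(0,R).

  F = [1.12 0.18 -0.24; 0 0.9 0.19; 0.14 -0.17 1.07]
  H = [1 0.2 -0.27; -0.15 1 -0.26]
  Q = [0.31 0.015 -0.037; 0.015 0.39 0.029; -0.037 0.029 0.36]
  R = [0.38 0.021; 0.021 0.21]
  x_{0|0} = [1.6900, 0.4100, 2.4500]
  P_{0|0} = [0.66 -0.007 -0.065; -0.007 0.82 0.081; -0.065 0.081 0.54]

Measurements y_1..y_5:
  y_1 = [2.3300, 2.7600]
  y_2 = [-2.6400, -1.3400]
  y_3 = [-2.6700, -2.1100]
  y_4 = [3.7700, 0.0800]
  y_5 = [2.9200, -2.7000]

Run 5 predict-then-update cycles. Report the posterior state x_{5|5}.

x_post = [2.6253, -1.8902, -0.8546]

step 1: x^-=[1.3786, 0.8345, 2.7884]  P^-=[1.2207 0.0876 -0.1529; 0.0876 1.1014 0.0861; -0.1529 0.0861 0.9663]  S=[1.8235 0.2168; 0.2168 1.3212]  K=[0.7208 -0.1605; 0.0614 0.7967; -0.2088 -0.0734]  nu=[1.5374, 2.8573]  x^+=[2.0281, 3.2051, 2.2578]  P^+=[0.2895 0.0535 0.1101; 0.0535 0.2348 0.2237; 0.1101 0.2237 0.8730]
step 2: x^-=[2.3066, 3.3136, 2.1549]  P^-=[0.6741 0.0499 -0.0514; 0.0499 0.6882 0.3885; -0.0514 0.3885 1.3211]  S=[1.1837 0.0849; 0.0849 0.7817]  K=[0.5978 -0.1133; 0.0168 0.7398; -0.2861 0.0984]  nu=[-5.0275, -3.7474]  x^+=[-0.2741, 0.4569, 3.2245]  P^+=[0.2526 0.0662 0.1521; 0.0662 0.2579 0.3550; 0.1521 0.3550 1.2213]
step 3: x^-=[-0.9986, 1.0239, 3.3342]  P^-=[0.6198 0.0356 -0.0698; 0.0356 0.7644 0.5806; -0.0698 0.5806 1.6840]  S=[1.1424 0.0621; 0.0621 0.7842]  K=[0.5705 -0.0951; -0.0144 0.7767; -0.3697 0.2247]  nu=[-0.9759, -2.4168]  x^+=[-1.3255, -0.8391, 3.1519]  P^+=[0.2477 0.0754 0.1777; 0.0754 0.2926 0.4557; 0.1777 0.4557 1.4986]
step 4: x^-=[-2.3920, -0.1563, 3.3296]  P^-=[0.6120 0.0250 -0.0910; 0.0250 0.8369 0.7272; -0.0910 0.7272 1.9729]  S=[1.1499 0.0451; 0.0451 0.8013]  K=[0.5613 -0.0854; -0.0351 0.8058; -0.4280 0.3086]  nu=[7.0923, 0.7432]  x^+=[1.5252, 0.1937, 0.5231]  P^+=[0.2482 0.0823 0.1969; 0.0823 0.3178 0.5268; 0.1969 0.5268 1.6978]
step 5: x^-=[1.6176, 0.2737, 0.7404]  P^-=[0.6112 0.0181 -0.1051; 0.0181 0.8889 0.8314; -0.1051 0.8314 2.1813]  S=[1.1600 0.0331; 0.0331 0.8141]  K=[0.5568 -0.0795; -0.0482 0.8249; -0.4653 0.3629]  nu=[1.4476, -2.5386]  x^+=[2.6253, -1.8902, -0.8546]  P^+=[0.2494 0.0873 0.2110; 0.0873 0.3348 0.5750; 0.2110 0.5750 1.8341]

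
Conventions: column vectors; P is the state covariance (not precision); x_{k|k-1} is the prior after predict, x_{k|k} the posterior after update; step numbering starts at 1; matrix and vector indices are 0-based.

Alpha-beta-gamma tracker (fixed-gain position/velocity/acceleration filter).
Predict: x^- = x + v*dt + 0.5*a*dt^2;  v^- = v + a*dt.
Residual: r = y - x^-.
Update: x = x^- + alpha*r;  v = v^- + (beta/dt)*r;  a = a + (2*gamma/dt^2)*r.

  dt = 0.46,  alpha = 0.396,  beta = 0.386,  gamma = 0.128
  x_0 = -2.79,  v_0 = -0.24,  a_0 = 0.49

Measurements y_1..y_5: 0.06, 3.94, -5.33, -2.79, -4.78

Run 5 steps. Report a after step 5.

step 1: x_pred=-2.8486  r=2.9086  x^+=-1.6968  v^+=2.4261  a^+=4.0089
step 2: x_pred=-0.1566  r=4.0966  x^+=1.4656  v^+=7.7078  a^+=8.9651
step 3: x_pred=5.9597  r=-11.2897  x^+=1.4890  v^+=2.3582  a^+=-4.6935
step 4: x_pred=2.0772  r=-4.8672  x^+=0.1498  v^+=-3.8850  a^+=-10.5820
step 5: x_pred=-2.7569  r=-2.0231  x^+=-3.5581  v^+=-10.4504  a^+=-13.0295

a_post = -13.0295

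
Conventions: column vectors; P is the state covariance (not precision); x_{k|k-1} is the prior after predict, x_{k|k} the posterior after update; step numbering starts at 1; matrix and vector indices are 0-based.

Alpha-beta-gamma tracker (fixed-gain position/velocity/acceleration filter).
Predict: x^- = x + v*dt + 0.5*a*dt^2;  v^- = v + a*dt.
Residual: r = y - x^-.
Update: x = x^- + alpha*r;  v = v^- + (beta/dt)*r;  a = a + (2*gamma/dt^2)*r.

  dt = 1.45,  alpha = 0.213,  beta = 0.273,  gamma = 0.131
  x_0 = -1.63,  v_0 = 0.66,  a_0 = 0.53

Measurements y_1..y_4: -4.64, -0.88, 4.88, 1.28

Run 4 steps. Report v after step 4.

v_post = 1.4901

step 1: x_pred=-0.1158  r=-4.5242  x^+=-1.0795  v^+=0.5767  a^+=-0.0338
step 2: x_pred=-0.2788  r=-0.6012  x^+=-0.4068  v^+=0.4145  a^+=-0.1087
step 3: x_pred=0.0800  r=4.8000  x^+=1.1024  v^+=1.1607  a^+=0.4895
step 4: x_pred=3.2999  r=-2.0199  x^+=2.8697  v^+=1.4901  a^+=0.2377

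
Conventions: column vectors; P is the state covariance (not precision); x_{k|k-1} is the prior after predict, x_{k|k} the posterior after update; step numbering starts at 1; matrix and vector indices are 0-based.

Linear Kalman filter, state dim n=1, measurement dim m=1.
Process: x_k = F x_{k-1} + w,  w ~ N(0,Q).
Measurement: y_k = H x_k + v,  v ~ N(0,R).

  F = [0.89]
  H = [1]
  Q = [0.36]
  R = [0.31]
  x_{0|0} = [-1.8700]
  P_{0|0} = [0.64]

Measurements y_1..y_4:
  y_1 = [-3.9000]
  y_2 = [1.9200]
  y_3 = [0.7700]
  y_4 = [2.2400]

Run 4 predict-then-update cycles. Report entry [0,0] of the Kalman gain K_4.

K[0,0] = 0.6235

step 1: x^-=[-1.6643]  P^-=[0.8669]  S=[1.1769]  K=[0.7366]  nu=[-2.2357]  x^+=[-3.3111]  P^+=[0.2283]
step 2: x^-=[-2.9469]  P^-=[0.5409]  S=[0.8509]  K=[0.6357]  nu=[4.8669]  x^+=[0.1468]  P^+=[0.1971]
step 3: x^-=[0.1307]  P^-=[0.5161]  S=[0.8261]  K=[0.6247]  nu=[0.6393]  x^+=[0.5301]  P^+=[0.1937]
step 4: x^-=[0.4718]  P^-=[0.5134]  S=[0.8234]  K=[0.6235]  nu=[1.7682]  x^+=[1.5743]  P^+=[0.1933]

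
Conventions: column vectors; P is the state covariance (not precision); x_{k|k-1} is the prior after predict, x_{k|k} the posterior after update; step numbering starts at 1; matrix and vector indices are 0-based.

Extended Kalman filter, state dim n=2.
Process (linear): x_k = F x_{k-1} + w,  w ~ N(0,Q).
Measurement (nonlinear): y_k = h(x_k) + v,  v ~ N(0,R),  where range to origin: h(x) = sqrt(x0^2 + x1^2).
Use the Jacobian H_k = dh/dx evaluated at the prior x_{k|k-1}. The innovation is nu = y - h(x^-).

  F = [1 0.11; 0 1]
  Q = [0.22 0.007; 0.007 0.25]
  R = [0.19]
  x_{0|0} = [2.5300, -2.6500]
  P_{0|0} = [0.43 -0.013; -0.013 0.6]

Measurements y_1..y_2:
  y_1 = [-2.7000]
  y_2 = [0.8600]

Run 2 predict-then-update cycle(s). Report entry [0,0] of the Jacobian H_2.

step 1: x^-=[2.2385, -2.6500]  P^-=[0.6544 0.0600; 0.0600 0.8500]  H_jac=[0.6453 -0.7639]  S=[0.8994]  K=[0.4186; -0.6789]  nu=[-6.1689]  x^+=[-0.3436, 1.5382]  P^+=[0.4968 0.3156; 0.3156 0.4354]
step 2: x^-=[-0.1744, 1.5382]  P^-=[0.7915 0.3705; 0.3705 0.6854]  H_jac=[-0.1126 0.9936]  S=[0.7939]  K=[0.3514; 0.8054]  nu=[-0.6881]  x^+=[-0.4162, 0.9841]  P^+=[0.6935 0.1458; 0.1458 0.1705]

H_jac[0,0] = -0.1126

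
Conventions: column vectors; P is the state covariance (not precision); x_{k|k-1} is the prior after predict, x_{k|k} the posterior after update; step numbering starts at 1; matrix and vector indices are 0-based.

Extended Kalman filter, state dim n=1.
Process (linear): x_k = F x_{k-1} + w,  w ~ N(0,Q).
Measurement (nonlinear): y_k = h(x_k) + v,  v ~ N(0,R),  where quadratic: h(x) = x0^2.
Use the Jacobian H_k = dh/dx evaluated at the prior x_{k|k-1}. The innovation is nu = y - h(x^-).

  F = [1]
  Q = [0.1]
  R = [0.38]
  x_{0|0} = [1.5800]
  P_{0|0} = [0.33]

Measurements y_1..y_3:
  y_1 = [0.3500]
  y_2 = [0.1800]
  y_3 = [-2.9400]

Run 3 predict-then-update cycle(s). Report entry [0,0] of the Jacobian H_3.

H_jac[0,0] = 1.4783

step 1: x^-=[1.5800]  P^-=[0.4300]  H_jac=[3.1600]  S=[4.6738]  K=[0.2907]  nu=[-2.1464]  x^+=[0.9560]  P^+=[0.0350]
step 2: x^-=[0.9560]  P^-=[0.1350]  H_jac=[1.9120]  S=[0.8734]  K=[0.2955]  nu=[-0.7339]  x^+=[0.7391]  P^+=[0.0587]
step 3: x^-=[0.7391]  P^-=[0.1587]  H_jac=[1.4783]  S=[0.7269]  K=[0.3228]  nu=[-3.4863]  x^+=[-0.3863]  P^+=[0.0830]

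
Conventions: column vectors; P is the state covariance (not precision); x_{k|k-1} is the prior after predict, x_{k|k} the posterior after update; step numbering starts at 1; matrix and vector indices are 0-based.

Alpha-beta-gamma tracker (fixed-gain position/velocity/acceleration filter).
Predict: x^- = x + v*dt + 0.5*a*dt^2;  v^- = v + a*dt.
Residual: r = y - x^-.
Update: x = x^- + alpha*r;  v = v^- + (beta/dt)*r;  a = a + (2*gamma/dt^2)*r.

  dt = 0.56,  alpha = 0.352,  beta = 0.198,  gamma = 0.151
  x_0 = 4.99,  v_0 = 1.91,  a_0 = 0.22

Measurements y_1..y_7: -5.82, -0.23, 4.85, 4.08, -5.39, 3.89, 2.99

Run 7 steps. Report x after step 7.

step 1: x_pred=6.0941  r=-11.9141  x^+=1.9003  v^+=-2.1793  a^+=-11.2534
step 2: x_pred=-1.0846  r=0.8546  x^+=-0.7838  v^+=-8.1790  a^+=-10.4304
step 3: x_pred=-6.9995  r=11.8495  x^+=-2.8285  v^+=-9.8304  a^+=0.9808
step 4: x_pred=-8.1797  r=12.2597  x^+=-3.8643  v^+=-4.9465  a^+=12.7870
step 5: x_pred=-4.6293  r=-0.7607  x^+=-4.8971  v^+=1.9453  a^+=12.0545
step 6: x_pred=-1.9176  r=5.8076  x^+=0.1267  v^+=10.7492  a^+=17.6472
step 7: x_pred=8.9134  r=-5.9234  x^+=6.8283  v^+=18.5373  a^+=11.9430

x_post = 6.8283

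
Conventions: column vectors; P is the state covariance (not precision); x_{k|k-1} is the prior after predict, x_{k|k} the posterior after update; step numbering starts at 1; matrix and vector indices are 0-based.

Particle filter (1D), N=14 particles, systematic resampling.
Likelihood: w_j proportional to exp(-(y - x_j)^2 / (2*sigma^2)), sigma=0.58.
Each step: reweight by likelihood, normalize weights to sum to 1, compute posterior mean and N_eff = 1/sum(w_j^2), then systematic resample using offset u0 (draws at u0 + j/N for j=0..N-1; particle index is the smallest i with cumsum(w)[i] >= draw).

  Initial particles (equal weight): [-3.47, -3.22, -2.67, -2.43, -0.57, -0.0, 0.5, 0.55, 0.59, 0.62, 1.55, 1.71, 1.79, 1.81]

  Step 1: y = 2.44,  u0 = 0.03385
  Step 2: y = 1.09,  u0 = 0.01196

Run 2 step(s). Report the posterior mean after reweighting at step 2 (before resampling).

post_mean = 1.7241

step 1: w=[0.0000, 0.0000, 0.0000, 0.0000, 0.0000, 0.0001, 0.0020, 0.0026, 0.0033, 0.0039, 0.1646, 0.2420, 0.2852, 0.2962]  mean=1.7226  Neff=3.9244  idx=[10, 10, 11, 11, 11, 11, 12, 12, 12, 12, 13, 13, 13, 13]
step 2: w=[0.0973, 0.0973, 0.0753, 0.0753, 0.0753, 0.0753, 0.0644, 0.0644, 0.0644, 0.0644, 0.0617, 0.0617, 0.0617, 0.0617]  mean=1.7241  Neff=13.6221  idx=[0, 0, 1, 2, 3, 4, 5, 6, 7, 8, 9, 10, 11, 13]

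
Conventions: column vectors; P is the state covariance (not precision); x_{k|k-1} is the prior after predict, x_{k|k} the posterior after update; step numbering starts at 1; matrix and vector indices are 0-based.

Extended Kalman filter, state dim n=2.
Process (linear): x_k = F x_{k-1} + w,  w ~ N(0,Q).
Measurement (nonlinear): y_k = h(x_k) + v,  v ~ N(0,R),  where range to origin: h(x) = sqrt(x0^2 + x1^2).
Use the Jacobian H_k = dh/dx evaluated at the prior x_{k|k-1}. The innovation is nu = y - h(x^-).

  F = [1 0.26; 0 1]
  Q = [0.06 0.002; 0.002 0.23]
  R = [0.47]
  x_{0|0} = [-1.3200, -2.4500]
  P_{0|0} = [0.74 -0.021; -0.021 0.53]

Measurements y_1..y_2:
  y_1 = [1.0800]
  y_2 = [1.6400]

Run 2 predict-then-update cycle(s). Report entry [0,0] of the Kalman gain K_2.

step 1: x^-=[-1.9570, -2.4500]  P^-=[0.8249 0.1188; 0.1188 0.7600]  H_jac=[-0.6241 -0.7813]  S=[1.3711]  K=[-0.4432; -0.4872]  nu=[-2.0557]  x^+=[-1.0460, -1.4486]  P^+=[0.5556 -0.1772; -0.1772 0.4346]
step 2: x^-=[-1.4226, -1.4486]  P^-=[0.5528 -0.0622; -0.0622 0.6646]  H_jac=[-0.7007 -0.7135]  S=[1.0175]  K=[-0.3371; -0.4232]  nu=[-0.3903]  x^+=[-1.2911, -1.2834]  P^+=[0.4372 -0.2074; -0.2074 0.4824]

K[0,0] = -0.3371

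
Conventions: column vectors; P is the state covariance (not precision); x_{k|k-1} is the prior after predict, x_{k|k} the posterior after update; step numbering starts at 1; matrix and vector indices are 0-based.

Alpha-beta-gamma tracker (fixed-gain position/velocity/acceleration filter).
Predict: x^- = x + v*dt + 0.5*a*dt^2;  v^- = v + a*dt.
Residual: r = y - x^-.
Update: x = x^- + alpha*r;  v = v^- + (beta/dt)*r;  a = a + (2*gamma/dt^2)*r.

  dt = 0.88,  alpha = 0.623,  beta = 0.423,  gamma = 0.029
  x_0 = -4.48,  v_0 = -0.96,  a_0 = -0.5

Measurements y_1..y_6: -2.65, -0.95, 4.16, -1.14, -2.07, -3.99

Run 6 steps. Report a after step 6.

step 1: x_pred=-5.5184  r=2.8684  x^+=-3.7314  v^+=-0.0212  a^+=-0.2852
step 2: x_pred=-3.8605  r=2.9105  x^+=-2.0472  v^+=1.1269  a^+=-0.0672
step 3: x_pred=-1.0816  r=5.2416  x^+=2.1839  v^+=3.5873  a^+=0.3254
step 4: x_pred=5.4667  r=-6.6067  x^+=1.3507  v^+=0.6979  a^+=-0.1694
step 5: x_pred=1.8993  r=-3.9693  x^+=-0.5736  v^+=-1.3591  a^+=-0.4667
step 6: x_pred=-1.9503  r=-2.0397  x^+=-3.2210  v^+=-2.7503  a^+=-0.6195

a_post = -0.6195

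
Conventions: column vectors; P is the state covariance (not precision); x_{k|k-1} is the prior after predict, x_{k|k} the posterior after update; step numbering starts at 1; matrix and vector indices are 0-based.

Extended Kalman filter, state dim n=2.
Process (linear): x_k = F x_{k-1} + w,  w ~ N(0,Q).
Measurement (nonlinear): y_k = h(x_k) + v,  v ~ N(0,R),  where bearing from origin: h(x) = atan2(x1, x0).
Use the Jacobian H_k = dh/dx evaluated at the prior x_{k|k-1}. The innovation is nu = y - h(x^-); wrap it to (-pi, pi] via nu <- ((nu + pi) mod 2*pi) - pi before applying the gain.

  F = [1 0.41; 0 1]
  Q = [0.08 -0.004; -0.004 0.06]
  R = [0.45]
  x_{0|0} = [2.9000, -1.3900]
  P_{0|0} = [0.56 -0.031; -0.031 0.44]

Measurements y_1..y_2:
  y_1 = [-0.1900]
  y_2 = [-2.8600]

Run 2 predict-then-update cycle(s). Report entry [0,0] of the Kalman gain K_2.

K[0,0] = 0.4903

step 1: x^-=[2.3301, -1.3900]  P^-=[0.6885 0.1454; 0.1454 0.5000]  H_jac=[0.1888 0.3165]  S=[0.5420]  K=[0.3248; 0.3426]  nu=[0.3479]  x^+=[2.4431, -1.2708]  P^+=[0.6314 0.0851; 0.0851 0.4364]
step 2: x^-=[1.9220, -1.2708]  P^-=[0.8545 0.2600; 0.2600 0.4964]  H_jac=[0.2394 0.3620]  S=[0.6091]  K=[0.4903; 0.3972]  nu=[-2.2758]  x^+=[0.8061, -2.1748]  P^+=[0.7081 0.1414; 0.1414 0.4003]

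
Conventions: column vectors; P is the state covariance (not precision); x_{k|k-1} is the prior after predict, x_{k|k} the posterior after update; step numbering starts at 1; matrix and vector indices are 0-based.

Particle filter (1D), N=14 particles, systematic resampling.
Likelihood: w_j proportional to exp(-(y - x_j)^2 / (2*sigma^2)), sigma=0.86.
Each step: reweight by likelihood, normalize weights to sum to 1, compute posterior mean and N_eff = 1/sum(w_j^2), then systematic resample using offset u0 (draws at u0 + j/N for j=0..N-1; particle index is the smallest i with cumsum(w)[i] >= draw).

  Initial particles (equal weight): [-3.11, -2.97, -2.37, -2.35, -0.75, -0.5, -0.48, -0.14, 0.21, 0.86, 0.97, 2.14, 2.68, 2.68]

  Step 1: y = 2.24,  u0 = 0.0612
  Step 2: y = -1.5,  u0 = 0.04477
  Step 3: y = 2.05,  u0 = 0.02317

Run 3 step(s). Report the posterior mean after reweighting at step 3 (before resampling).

post_mean = 0.9273

step 1: w=[0.0000, 0.0000, 0.0000, 0.0000, 0.0007, 0.0018, 0.0019, 0.0063, 0.0178, 0.0798, 0.0972, 0.2872, 0.2537, 0.2537]  mean=2.1375  Neff=4.3990  idx=[9, 10, 10, 11, 11, 11, 11, 12, 12, 12, 13, 13, 13, 13]
step 2: w=[0.4131, 0.2884, 0.2884, 0.0023, 0.0023, 0.0023, 0.0023, 0.0001, 0.0001, 0.0001, 0.0001, 0.0001, 0.0001, 0.0001]  mean=0.9369  Neff=2.9673  idx=[0, 0, 0, 0, 0, 0, 1, 1, 1, 1, 2, 2, 2, 2]
step 3: w=[0.0646, 0.0646, 0.0646, 0.0646, 0.0646, 0.0646, 0.0765, 0.0765, 0.0765, 0.0765, 0.0765, 0.0765, 0.0765, 0.0765]  mean=0.9273  Neff=13.9057  idx=[0, 1, 2, 3, 4, 5, 6, 7, 8, 9, 10, 11, 12, 13]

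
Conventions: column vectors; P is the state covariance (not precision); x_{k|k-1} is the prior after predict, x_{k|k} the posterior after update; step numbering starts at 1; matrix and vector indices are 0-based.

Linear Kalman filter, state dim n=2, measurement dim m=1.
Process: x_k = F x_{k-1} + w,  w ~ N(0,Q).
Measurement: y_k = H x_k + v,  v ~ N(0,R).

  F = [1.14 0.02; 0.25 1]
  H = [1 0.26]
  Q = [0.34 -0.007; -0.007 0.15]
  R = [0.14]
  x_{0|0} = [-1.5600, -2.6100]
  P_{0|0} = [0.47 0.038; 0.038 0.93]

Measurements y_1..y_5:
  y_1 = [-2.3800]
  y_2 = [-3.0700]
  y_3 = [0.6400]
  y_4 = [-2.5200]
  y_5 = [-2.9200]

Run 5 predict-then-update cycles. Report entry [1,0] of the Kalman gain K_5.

K[1,0] = 0.0672

step 1: x^-=[-1.8306, -3.0000]  P^-=[0.9529 0.1891; 0.1891 1.1284]  S=[1.2675]  K=[0.7906; 0.3806]  nu=[0.2306]  x^+=[-1.6483, -2.9122]  P^+=[0.1607 -0.1923; -0.1923 0.9447]
step 2: x^-=[-1.9373, -3.3243]  P^-=[0.5404 -0.1625; -0.1625 1.0086]  S=[0.6641]  K=[0.7502; 0.1501]  nu=[-0.2684]  x^+=[-2.1386, -3.3646]  P^+=[0.1667 -0.2373; -0.2373 0.9937]
step 3: x^-=[-2.5053, -3.8992]  P^-=[0.5463 -0.2114; -0.2114 1.0354]  S=[0.6463]  K=[0.7601; 0.0895]  nu=[4.1591]  x^+=[0.6561, -3.5270]  P^+=[0.1728 -0.2553; -0.2553 1.0302]
step 4: x^-=[0.6775, -3.3630]  P^-=[0.5533 -0.2295; -0.2295 1.0634]  S=[0.6459]  K=[0.7643; 0.0727]  nu=[-2.3231]  x^+=[-1.0982, -3.5319]  P^+=[0.1760 -0.2654; -0.2654 1.0599]
step 5: x^-=[-1.3225, -3.8065]  P^-=[0.5571 -0.2395; -0.2395 1.0882]  S=[0.6461]  K=[0.7658; 0.0672]  nu=[-0.6078]  x^+=[-1.7880, -3.8473]  P^+=[0.1781 -0.2728; -0.2728 1.0853]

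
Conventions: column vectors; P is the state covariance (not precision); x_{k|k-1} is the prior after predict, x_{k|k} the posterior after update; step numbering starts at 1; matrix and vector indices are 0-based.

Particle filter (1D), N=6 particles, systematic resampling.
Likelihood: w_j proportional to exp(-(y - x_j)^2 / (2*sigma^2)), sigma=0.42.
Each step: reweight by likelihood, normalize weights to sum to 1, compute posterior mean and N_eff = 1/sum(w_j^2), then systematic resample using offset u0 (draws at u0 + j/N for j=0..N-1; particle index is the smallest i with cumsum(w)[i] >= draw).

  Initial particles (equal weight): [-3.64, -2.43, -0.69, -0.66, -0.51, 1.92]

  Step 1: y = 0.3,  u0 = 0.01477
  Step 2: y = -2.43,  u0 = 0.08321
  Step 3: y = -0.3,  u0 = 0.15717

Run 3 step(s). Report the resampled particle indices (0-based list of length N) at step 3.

step 1: w=[0.0000, 0.0000, 0.2130, 0.2514, 0.5336, 0.0020]  mean=-0.5812  Neff=2.5427  idx=[2, 2, 3, 4, 4, 4]
step 2: w=[0.3120, 0.3120, 0.2315, 0.0482, 0.0482, 0.0482]  mean=-0.6570  Neff=3.9188  idx=[0, 0, 1, 1, 2, 4]
step 3: w=[0.1557, 0.1557, 0.1557, 0.1557, 0.1659, 0.2114]  mean=-0.6470  Neff=5.9118  idx=[1, 2, 3, 4, 5, 5]

resampled_idx = [1, 2, 3, 4, 5, 5]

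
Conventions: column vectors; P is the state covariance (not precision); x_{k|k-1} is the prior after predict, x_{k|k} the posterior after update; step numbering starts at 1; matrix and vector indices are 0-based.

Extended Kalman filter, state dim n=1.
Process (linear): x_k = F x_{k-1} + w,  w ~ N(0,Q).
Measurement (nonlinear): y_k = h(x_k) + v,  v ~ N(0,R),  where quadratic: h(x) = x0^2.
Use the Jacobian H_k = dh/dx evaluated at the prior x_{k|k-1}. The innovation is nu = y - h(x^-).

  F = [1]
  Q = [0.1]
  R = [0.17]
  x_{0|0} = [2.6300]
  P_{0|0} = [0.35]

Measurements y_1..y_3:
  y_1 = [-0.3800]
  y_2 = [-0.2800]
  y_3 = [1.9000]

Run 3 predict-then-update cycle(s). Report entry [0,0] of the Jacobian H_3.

step 1: x^-=[2.6300]  P^-=[0.4500]  H_jac=[5.2600]  S=[12.6204]  K=[0.1876]  nu=[-7.2969]  x^+=[1.2614]  P^+=[0.0061]
step 2: x^-=[1.2614]  P^-=[0.1061]  H_jac=[2.5229]  S=[0.8451]  K=[0.3166]  nu=[-1.8712]  x^+=[0.6689]  P^+=[0.0213]
step 3: x^-=[0.6689]  P^-=[0.1213]  H_jac=[1.3379]  S=[0.3872]  K=[0.4193]  nu=[1.4525]  x^+=[1.2779]  P^+=[0.0533]

H_jac[0,0] = 1.3379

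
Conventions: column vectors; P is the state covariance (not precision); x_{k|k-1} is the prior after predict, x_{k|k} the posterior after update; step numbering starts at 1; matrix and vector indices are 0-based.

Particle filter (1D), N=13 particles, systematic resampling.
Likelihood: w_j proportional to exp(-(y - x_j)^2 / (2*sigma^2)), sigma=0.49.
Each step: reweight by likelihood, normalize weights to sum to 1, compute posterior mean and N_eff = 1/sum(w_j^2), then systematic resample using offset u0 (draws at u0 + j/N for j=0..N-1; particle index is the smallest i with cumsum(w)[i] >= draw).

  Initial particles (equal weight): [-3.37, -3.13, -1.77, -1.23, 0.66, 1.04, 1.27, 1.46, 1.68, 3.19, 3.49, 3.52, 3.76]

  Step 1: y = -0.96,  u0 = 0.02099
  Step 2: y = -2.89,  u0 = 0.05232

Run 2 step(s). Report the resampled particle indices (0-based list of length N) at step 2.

resampled_idx = [0, 0, 0, 0, 1, 1, 1, 2, 2, 2, 2, 5, 11]

step 1: w=[0.0000, 0.0000, 0.2280, 0.7679, 0.0038, 0.0002, 0.0000, 0.0000, 0.0000, 0.0000, 0.0000, 0.0000, 0.0000]  mean=-1.3455  Neff=1.5583  idx=[2, 2, 2, 3, 3, 3, 3, 3, 3, 3, 3, 3, 3]
step 2: w=[0.2908, 0.2908, 0.2908, 0.0128, 0.0128, 0.0128, 0.0128, 0.0128, 0.0128, 0.0128, 0.0128, 0.0128, 0.0128]  mean=-1.7011  Neff=3.9167  idx=[0, 0, 0, 0, 1, 1, 1, 2, 2, 2, 2, 5, 11]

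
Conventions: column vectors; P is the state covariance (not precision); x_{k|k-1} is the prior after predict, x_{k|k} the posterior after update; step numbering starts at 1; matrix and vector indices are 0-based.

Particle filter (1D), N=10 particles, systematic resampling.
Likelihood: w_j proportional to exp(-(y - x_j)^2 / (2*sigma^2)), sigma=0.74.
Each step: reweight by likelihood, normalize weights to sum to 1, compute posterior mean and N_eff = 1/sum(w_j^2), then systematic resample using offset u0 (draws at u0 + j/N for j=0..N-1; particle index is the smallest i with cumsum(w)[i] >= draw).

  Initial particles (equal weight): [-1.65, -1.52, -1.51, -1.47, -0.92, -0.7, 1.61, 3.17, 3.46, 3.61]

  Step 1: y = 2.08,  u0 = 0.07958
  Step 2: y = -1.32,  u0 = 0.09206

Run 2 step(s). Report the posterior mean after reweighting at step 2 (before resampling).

step 1: w=[0.0000, 0.0000, 0.0000, 0.0000, 0.0002, 0.0006, 0.5636, 0.2331, 0.1212, 0.0813]  mean=2.3585  Neff=2.5426  idx=[6, 6, 6, 6, 6, 7, 7, 7, 8, 9]
step 2: w=[0.2000, 0.2000, 0.2000, 0.2000, 0.2000, 0.0000, 0.0000, 0.0000, 0.0000, 0.0000]  mean=1.6100  Neff=5.0002  idx=[0, 0, 1, 1, 2, 2, 3, 3, 4, 4]

post_mean = 1.6100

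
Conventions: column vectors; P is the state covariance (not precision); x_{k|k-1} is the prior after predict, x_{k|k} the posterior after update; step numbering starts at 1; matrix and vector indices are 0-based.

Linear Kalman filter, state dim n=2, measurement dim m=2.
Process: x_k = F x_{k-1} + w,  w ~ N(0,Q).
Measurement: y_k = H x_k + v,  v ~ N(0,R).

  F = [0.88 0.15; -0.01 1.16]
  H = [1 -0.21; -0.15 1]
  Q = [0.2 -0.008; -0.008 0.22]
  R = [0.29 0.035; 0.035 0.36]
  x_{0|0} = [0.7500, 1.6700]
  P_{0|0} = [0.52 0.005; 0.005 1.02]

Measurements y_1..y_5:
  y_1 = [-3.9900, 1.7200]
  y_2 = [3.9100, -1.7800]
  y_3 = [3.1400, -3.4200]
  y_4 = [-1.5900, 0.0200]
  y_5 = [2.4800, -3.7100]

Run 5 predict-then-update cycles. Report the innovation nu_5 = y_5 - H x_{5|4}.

step 1: x^-=[0.9105, 1.9297]  P^-=[0.6270 0.1700; 0.1700 1.5924]  S=[0.9158 -0.2181; -0.2181 1.9156]  K=[0.6733 0.1163; 0.0157 0.8198]  nu=[-4.4953, -0.0731]  x^+=[-2.1248, 1.7991]  P^+=[0.2200 0.0984; 0.0984 0.3104]
step 2: x^-=[-1.6000, 2.1082]  P^-=[0.4033 0.1444; 0.1444 0.6355]  S=[0.6607 -0.0100; -0.0100 0.9612]  K=[0.5660 0.0932; 0.0263 0.6388]  nu=[5.9527, -4.1282]  x^+=[1.3845, -0.3728]  P^+=[0.1844 0.0810; 0.0810 0.2431]
step 3: x^-=[1.1624, -0.4462]  P^-=[0.3697 0.1152; 0.1152 0.5452]  S=[0.6353 -0.0161; -0.0161 0.8789]  K=[0.5457 0.0780; 0.0164 0.6009]  nu=[1.8839, -2.7994]  x^+=[1.9722, -2.0976]  P^+=[0.1765 0.0737; 0.0737 0.2280]
step 4: x^-=[1.4209, -2.4529]  P^-=[0.3612 0.1052; 0.1052 0.5250]  S=[0.6302 -0.0209; -0.0209 0.8616]  K=[0.5405 0.0723; 0.0116 0.5913]  nu=[-3.5260, 2.6860]  x^+=[-0.2908, -0.9055]  P^+=[0.1742 0.0711; 0.0711 0.2240]
step 5: x^-=[-0.3917, -1.0474]  P^-=[0.3587 0.1019; 0.1019 0.5197]  S=[0.6288 -0.0228; -0.0228 0.8572]  K=[0.5390 0.0705; 0.0099 0.5887]  nu=[2.6518, -2.7213]  x^+=[0.8458, -2.6234]  P^+=[0.1735 0.0703; 0.0703 0.2228]

innov = [2.6518, -2.7213]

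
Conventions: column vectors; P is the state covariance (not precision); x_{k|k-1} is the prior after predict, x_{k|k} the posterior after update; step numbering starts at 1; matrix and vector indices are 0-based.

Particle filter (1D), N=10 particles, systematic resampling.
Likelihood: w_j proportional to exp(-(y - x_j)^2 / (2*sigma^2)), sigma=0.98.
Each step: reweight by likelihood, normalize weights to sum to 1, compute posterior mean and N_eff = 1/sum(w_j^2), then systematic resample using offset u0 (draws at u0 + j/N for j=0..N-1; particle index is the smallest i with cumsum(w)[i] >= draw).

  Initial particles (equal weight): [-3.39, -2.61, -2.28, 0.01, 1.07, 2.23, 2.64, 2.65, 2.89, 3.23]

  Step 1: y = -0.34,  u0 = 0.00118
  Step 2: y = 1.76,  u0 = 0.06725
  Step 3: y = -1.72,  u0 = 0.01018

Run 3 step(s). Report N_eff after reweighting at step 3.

N_eff = 5.0008

step 1: w=[0.0050, 0.0436, 0.0899, 0.5984, 0.2266, 0.0205, 0.0063, 0.0061, 0.0028, 0.0008]  mean=0.0016  Neff=2.3811  idx=[0, 2, 3, 3, 3, 3, 3, 3, 4, 4]
step 2: w=[0.0000, 0.0001, 0.0731, 0.0731, 0.0731, 0.0731, 0.0731, 0.0731, 0.2808, 0.2808]  mean=0.6051  Neff=5.2707  idx=[2, 4, 5, 7, 8, 8, 8, 9, 9, 9]
step 3: w=[0.2225, 0.2225, 0.2225, 0.2225, 0.0184, 0.0184, 0.0184, 0.0184, 0.0184, 0.0184]  mean=0.1268  Neff=5.0008  idx=[0, 0, 0, 1, 1, 2, 2, 3, 3, 5]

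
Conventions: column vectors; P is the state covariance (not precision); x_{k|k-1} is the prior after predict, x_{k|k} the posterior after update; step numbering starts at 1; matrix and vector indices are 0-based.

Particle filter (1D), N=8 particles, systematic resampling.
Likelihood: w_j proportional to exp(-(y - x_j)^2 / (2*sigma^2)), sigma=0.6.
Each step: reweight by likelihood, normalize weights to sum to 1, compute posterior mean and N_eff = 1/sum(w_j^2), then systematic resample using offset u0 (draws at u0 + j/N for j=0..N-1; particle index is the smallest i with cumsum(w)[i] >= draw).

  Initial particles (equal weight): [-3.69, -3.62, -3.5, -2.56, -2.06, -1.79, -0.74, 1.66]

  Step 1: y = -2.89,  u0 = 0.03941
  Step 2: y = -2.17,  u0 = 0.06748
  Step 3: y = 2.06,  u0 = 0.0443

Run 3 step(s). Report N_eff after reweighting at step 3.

N_eff = 2.0278

step 1: w=[0.1410, 0.1636, 0.2045, 0.2948, 0.1317, 0.0639, 0.0006, 0.0000]  mean=-2.9689  Neff=5.0817  idx=[0, 1, 1, 2, 3, 3, 3, 4]
step 2: w=[0.0111, 0.0148, 0.0148, 0.0235, 0.2220, 0.2220, 0.2220, 0.2697]  mean=-2.4911  Neff=4.5094  idx=[4, 4, 5, 5, 6, 6, 7, 7]
step 3: w=[0.0011, 0.0011, 0.0011, 0.0011, 0.0011, 0.0011, 0.4966, 0.4966]  mean=-2.0634  Neff=2.0278  idx=[6, 6, 6, 6, 7, 7, 7, 7]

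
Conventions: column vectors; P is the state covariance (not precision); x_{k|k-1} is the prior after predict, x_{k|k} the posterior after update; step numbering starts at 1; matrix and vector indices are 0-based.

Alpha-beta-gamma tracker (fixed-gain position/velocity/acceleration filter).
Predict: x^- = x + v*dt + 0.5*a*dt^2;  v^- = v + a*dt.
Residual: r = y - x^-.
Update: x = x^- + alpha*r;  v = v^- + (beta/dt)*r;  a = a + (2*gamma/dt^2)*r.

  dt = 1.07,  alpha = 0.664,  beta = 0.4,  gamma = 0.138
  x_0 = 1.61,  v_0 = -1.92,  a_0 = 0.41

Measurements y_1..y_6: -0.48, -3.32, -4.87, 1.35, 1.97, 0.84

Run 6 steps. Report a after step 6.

step 1: x_pred=-0.2097  r=-0.2703  x^+=-0.3892  v^+=-1.5823  a^+=0.3448
step 2: x_pred=-1.8849  r=-1.4351  x^+=-2.8378  v^+=-1.7499  a^+=-0.0011
step 3: x_pred=-4.7108  r=-0.1592  x^+=-4.8165  v^+=-1.8106  a^+=-0.0395
step 4: x_pred=-6.7764  r=8.1264  x^+=-1.3805  v^+=1.1851  a^+=1.9195
step 5: x_pred=0.9864  r=0.9836  x^+=1.6395  v^+=3.6067  a^+=2.1567
step 6: x_pred=6.7332  r=-5.8932  x^+=2.8201  v^+=3.7112  a^+=0.7360

a_post = 0.7360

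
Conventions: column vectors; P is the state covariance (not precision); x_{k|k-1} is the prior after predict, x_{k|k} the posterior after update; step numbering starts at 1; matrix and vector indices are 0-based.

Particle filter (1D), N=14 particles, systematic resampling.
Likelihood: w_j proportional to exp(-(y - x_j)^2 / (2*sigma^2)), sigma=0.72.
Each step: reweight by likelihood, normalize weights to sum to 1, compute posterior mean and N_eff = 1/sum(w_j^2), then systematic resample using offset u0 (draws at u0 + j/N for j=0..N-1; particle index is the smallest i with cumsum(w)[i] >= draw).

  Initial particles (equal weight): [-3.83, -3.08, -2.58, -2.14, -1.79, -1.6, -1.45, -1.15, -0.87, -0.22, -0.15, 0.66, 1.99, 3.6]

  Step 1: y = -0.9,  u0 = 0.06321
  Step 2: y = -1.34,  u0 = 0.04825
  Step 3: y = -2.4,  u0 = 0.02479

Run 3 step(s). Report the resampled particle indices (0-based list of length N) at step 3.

step 1: w=[0.0000, 0.0019, 0.0122, 0.0420, 0.0863, 0.1155, 0.1384, 0.1744, 0.1851, 0.1186, 0.1077, 0.0177, 0.0001, 0.0000]  mean=-1.0595  Neff=7.5450  idx=[4, 4, 5, 6, 6, 7, 7, 7, 8, 8, 9, 9, 10, 11]
step 2: w=[0.0827, 0.0827, 0.0942, 0.0994, 0.0994, 0.0971, 0.0971, 0.0971, 0.0813, 0.0813, 0.0300, 0.0300, 0.0257, 0.0021]  mean=-1.2271  Neff=11.5915  idx=[0, 1, 2, 3, 3, 4, 5, 5, 6, 7, 8, 9, 9, 12]
step 3: w=[0.1587, 0.1587, 0.1226, 0.0952, 0.0952, 0.0952, 0.0504, 0.0504, 0.0504, 0.0504, 0.0238, 0.0238, 0.0238, 0.0017]  mean=-1.4723  Neff=9.5757  idx=[0, 0, 1, 1, 1, 2, 3, 3, 4, 5, 6, 7, 9, 11]

resampled_idx = [0, 0, 1, 1, 1, 2, 3, 3, 4, 5, 6, 7, 9, 11]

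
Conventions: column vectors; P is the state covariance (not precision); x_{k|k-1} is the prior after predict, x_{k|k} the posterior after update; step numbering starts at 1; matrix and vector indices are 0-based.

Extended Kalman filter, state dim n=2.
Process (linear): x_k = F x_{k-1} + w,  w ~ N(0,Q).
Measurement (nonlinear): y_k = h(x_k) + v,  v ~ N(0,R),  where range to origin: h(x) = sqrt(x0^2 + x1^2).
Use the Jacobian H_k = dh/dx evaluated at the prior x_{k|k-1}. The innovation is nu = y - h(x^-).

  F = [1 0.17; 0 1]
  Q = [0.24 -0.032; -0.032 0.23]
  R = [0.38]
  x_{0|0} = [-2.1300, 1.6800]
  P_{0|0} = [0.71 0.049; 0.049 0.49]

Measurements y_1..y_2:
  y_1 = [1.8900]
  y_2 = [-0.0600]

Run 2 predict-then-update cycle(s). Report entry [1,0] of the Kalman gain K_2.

K[1,0] = 0.4077

step 1: x^-=[-1.8444, 1.6800]  P^-=[0.9808 0.1003; 0.1003 0.7200]  H_jac=[-0.7393 0.6734]  S=[1.1427]  K=[-0.5755; 0.3594]  nu=[-0.6048]  x^+=[-1.4963, 1.4626]  P^+=[0.6024 0.3366; 0.3366 0.5724]
step 2: x^-=[-1.2477, 1.4626]  P^-=[0.9734 0.4019; 0.4019 0.8024]  H_jac=[-0.6490 0.7608]  S=[0.8575]  K=[-0.3801; 0.4077]  nu=[-1.9825]  x^+=[-0.4941, 0.6544]  P^+=[0.8495 0.5348; 0.5348 0.6599]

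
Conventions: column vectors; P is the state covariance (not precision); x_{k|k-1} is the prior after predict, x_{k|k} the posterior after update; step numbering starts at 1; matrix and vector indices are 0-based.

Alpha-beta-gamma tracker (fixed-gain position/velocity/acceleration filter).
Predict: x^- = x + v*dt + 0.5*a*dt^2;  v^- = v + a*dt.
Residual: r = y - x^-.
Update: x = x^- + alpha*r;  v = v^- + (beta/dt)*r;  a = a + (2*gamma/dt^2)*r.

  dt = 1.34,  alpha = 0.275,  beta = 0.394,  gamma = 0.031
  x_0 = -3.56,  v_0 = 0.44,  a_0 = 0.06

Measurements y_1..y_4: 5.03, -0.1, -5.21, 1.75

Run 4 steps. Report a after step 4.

step 1: x_pred=-2.9165  r=7.9465  x^+=-0.7312  v^+=2.8569  a^+=0.3344
step 2: x_pred=3.3972  r=-3.4972  x^+=2.4355  v^+=2.2767  a^+=0.2136
step 3: x_pred=5.6781  r=-10.8881  x^+=2.6839  v^+=-0.6385  a^+=-0.1623
step 4: x_pred=1.6826  r=0.0674  x^+=1.7011  v^+=-0.8361  a^+=-0.1600

a_post = -0.1600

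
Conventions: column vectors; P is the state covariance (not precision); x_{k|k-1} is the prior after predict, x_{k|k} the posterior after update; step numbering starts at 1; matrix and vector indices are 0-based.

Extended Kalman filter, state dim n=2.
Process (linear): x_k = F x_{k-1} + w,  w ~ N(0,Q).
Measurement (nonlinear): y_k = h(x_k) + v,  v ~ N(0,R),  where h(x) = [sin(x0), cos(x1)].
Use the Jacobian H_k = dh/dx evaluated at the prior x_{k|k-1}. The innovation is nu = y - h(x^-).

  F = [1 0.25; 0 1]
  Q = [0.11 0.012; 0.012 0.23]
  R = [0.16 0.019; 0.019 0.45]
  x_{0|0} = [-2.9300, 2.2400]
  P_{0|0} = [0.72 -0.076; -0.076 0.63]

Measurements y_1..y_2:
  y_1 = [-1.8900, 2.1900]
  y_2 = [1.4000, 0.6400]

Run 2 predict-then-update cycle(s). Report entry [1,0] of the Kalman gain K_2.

step 1: x^-=[-2.3700, 2.2400]  P^-=[0.8314 0.0935; 0.0935 0.8600]  H_jac=[-0.7168 0.0000; 0.0000 -0.7843]  S=[0.5872 0.0716; 0.0716 0.9790]  K=[-1.0148 -0.0007; -0.0304 -0.6867]  nu=[-1.1927, 2.8104]  x^+=[-1.1616, 0.3463]  P^+=[0.2265 0.0250; 0.0250 0.3947]
step 2: x^-=[-1.0750, 0.3463]  P^-=[0.3737 0.1357; 0.1357 0.6247]  H_jac=[0.4757 0.0000; 0.0000 -0.3395]  S=[0.2446 -0.0029; -0.0029 0.5220]  K=[0.7259 -0.0842; 0.2591 -0.4048]  nu=[2.2796, -0.3006]  x^+=[0.6051, 1.0587]  P^+=[0.2408 0.0710; 0.0710 0.5222]

K[1,0] = 0.2591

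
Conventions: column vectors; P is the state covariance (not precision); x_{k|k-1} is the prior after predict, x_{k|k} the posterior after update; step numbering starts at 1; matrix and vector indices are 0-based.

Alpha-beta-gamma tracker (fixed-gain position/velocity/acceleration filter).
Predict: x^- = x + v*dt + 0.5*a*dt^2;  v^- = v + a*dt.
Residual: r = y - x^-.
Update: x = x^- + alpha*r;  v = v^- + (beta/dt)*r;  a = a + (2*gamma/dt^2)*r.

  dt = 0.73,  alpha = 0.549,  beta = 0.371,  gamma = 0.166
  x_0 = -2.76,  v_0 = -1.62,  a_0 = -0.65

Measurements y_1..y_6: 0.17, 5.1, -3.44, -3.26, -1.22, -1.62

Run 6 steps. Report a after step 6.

a_post = -2.2303

step 1: x_pred=-4.1158  r=4.2858  x^+=-1.7629  v^+=0.0836  a^+=2.0201
step 2: x_pred=-1.1636  r=6.2636  x^+=2.2751  v^+=4.7416  a^+=5.9223
step 3: x_pred=7.3145  r=-10.7545  x^+=1.4103  v^+=3.5992  a^+=-0.7778
step 4: x_pred=3.8305  r=-7.0905  x^+=-0.0622  v^+=-0.5720  a^+=-5.1952
step 5: x_pred=-1.8640  r=0.6440  x^+=-1.5105  v^+=-4.0372  a^+=-4.7939
step 6: x_pred=-5.7350  r=4.1150  x^+=-3.4758  v^+=-5.4455  a^+=-2.2303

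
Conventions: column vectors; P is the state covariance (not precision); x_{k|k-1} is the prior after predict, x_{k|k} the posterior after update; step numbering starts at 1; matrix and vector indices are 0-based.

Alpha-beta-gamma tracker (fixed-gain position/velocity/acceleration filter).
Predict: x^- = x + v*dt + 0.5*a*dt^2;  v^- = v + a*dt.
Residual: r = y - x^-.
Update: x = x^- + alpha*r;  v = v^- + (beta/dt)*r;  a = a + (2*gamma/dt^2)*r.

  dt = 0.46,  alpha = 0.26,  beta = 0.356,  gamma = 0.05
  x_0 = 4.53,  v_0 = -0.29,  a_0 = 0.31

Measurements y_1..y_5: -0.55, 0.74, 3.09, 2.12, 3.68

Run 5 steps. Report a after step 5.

step 1: x_pred=4.4294  r=-4.9794  x^+=3.1348  v^+=-4.0010  a^+=-2.0432
step 2: x_pred=1.0781  r=-0.3381  x^+=0.9902  v^+=-5.2026  a^+=-2.2030
step 3: x_pred=-1.6361  r=4.7261  x^+=-0.4073  v^+=-2.5584  a^+=0.0305
step 4: x_pred=-1.5809  r=3.7009  x^+=-0.6187  v^+=0.3198  a^+=1.7795
step 5: x_pred=-0.2833  r=3.9633  x^+=0.7472  v^+=4.2056  a^+=3.6525

a_post = 3.6525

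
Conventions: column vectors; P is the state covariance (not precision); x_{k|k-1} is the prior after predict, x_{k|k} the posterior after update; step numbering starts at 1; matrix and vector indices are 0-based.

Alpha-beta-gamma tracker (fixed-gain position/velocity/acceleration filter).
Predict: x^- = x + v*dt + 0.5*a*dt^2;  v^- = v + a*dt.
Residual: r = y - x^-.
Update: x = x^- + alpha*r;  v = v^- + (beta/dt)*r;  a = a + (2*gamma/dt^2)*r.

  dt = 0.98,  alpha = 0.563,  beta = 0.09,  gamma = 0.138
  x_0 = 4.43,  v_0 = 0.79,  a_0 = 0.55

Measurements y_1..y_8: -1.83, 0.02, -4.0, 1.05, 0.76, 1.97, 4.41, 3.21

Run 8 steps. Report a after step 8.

step 1: x_pred=5.4683  r=-7.2983  x^+=1.3594  v^+=0.6587  a^+=-1.5474
step 2: x_pred=1.2619  r=-1.2419  x^+=0.5627  v^+=-0.9717  a^+=-1.9043
step 3: x_pred=-1.3040  r=-2.6960  x^+=-2.8219  v^+=-3.0855  a^+=-2.6790
step 4: x_pred=-7.1322  r=8.1822  x^+=-2.5256  v^+=-4.9596  a^+=-0.3277
step 5: x_pred=-7.5433  r=8.3033  x^+=-2.8686  v^+=-4.5181  a^+=2.0586
step 6: x_pred=-6.3078  r=8.2778  x^+=-1.6474  v^+=-1.7405  a^+=4.4374
step 7: x_pred=-1.2223  r=5.6323  x^+=1.9487  v^+=3.1254  a^+=6.0560
step 8: x_pred=7.9197  r=-4.7097  x^+=5.2681  v^+=8.6278  a^+=4.7026

a_post = 4.7026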